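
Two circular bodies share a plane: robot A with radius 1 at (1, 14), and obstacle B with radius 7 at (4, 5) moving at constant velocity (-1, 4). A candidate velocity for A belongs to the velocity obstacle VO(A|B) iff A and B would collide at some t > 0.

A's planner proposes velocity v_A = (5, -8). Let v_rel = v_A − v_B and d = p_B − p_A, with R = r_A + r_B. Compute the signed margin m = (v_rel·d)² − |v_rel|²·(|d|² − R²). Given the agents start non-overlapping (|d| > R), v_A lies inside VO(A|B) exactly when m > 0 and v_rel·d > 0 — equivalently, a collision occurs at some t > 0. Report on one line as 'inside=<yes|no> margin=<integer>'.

d = (3, -9),  |d|² = 90;  R = 1+7 = 8,  c = 90−8² = 26
v_rel = (6, -12),  |v_rel|² = 180;  v_rel·d = (6)·(3) + (-12)·(-9) = 126
180·t² − 252·t + 26 = 0  ⇒  m = 126² − 180·26 = 11196
m = 11196 > 0,  v_rel·d = 126 > 0  ⇒  inside

inside=yes margin=11196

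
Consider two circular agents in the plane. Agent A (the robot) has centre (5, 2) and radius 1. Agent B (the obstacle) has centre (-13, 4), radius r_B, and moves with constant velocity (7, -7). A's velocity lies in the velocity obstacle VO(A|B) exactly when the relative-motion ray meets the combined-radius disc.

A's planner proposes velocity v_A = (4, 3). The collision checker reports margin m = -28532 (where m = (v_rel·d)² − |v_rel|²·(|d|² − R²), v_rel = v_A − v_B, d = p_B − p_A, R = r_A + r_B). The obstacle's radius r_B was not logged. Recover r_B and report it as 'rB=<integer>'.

m = -28532
d = (-18, 2);  v_rel = (-3, 10),  |v_rel|² = 109
v_rel×d = (-3)·(2) − (10)·(-18) = 174
since m = R²·109 − 174²:  R² = (30276 + -28532) / 109 = 16
R = √16 = 4  ⇒  r_B = 4 − 1 = 3

rB=3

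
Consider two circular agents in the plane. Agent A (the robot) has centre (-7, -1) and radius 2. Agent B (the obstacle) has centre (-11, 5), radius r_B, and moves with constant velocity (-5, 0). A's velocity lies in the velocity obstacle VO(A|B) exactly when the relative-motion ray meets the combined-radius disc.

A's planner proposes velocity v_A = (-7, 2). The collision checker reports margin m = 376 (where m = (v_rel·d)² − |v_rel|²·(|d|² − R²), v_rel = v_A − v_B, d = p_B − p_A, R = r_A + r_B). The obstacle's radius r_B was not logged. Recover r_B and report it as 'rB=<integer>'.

m = 376
d = (-4, 6);  v_rel = (-2, 2),  |v_rel|² = 8
v_rel×d = (-2)·(6) − (2)·(-4) = -4
since m = R²·8 − (-4)²:  R² = (16 + 376) / 8 = 49
R = √49 = 7  ⇒  r_B = 7 − 2 = 5

rB=5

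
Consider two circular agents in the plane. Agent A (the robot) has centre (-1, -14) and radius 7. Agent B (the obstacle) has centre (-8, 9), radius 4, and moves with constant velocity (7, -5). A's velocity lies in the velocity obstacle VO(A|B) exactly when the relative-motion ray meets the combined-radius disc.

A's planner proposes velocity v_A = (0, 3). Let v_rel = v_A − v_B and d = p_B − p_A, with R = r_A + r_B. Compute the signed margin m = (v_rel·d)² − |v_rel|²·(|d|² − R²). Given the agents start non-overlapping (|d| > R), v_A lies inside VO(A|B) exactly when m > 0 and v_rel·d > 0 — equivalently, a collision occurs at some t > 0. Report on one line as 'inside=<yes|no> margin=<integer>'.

d = (-7, 23),  |d|² = 578;  R = 7+4 = 11,  c = 578−11² = 457
v_rel = (-7, 8),  |v_rel|² = 113;  v_rel·d = (-7)·(-7) + (8)·(23) = 233
113·t² − 466·t + 457 = 0  ⇒  m = 233² − 113·457 = 2648
m = 2648 > 0,  v_rel·d = 233 > 0  ⇒  inside

inside=yes margin=2648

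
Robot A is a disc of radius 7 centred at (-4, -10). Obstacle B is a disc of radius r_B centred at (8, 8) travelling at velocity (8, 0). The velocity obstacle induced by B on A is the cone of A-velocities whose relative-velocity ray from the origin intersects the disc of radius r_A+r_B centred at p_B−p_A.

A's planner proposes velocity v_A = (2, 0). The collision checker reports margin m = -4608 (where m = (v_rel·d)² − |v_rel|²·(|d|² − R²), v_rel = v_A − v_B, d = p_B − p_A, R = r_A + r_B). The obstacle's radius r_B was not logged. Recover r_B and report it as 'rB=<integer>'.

m = -4608
d = (12, 18);  v_rel = (-6, 0),  |v_rel|² = 36
v_rel×d = (-6)·(18) − (0)·(12) = -108
since m = R²·36 − (-108)²:  R² = (11664 + -4608) / 36 = 196
R = √196 = 14  ⇒  r_B = 14 − 7 = 7

rB=7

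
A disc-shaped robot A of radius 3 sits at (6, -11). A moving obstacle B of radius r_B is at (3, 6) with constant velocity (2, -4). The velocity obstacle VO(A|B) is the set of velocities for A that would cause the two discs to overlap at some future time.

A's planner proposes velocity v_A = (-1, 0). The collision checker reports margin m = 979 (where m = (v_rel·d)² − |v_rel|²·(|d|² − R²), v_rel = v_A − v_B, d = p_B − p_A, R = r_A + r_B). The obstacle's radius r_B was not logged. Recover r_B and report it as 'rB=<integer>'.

m = 979
d = (-3, 17);  v_rel = (-3, 4),  |v_rel|² = 25
v_rel×d = (-3)·(17) − (4)·(-3) = -39
since m = R²·25 − (-39)²:  R² = (1521 + 979) / 25 = 100
R = √100 = 10  ⇒  r_B = 10 − 3 = 7

rB=7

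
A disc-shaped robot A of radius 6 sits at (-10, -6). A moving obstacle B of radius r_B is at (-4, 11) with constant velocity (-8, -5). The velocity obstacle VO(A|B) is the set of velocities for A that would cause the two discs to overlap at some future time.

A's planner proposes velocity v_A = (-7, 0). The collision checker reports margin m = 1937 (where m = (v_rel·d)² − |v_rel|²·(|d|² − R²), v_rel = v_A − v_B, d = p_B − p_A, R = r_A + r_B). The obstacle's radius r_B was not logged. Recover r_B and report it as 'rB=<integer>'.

m = 1937
d = (6, 17);  v_rel = (1, 5),  |v_rel|² = 26
v_rel×d = (1)·(17) − (5)·(6) = -13
since m = R²·26 − (-13)²:  R² = (169 + 1937) / 26 = 81
R = √81 = 9  ⇒  r_B = 9 − 6 = 3

rB=3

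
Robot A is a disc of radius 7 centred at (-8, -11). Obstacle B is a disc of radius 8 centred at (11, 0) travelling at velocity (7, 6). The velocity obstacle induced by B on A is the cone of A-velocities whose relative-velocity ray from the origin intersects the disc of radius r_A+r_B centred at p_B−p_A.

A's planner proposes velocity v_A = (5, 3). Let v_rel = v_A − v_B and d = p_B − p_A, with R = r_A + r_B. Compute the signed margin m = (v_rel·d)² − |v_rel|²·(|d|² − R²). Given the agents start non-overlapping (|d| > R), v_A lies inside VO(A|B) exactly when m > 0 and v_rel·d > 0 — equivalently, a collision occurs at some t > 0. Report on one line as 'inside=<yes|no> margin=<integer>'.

d = (19, 11),  |d|² = 482;  R = 7+8 = 15,  c = 482−15² = 257
v_rel = (-2, -3),  |v_rel|² = 13;  v_rel·d = (-2)·(19) + (-3)·(11) = -71
13·t² + 142·t + 257 = 0  ⇒  m = (-71)² − 13·257 = 1700
m = 1700 > 0,  v_rel·d = -71 < 0  ⇒  outside

inside=no margin=1700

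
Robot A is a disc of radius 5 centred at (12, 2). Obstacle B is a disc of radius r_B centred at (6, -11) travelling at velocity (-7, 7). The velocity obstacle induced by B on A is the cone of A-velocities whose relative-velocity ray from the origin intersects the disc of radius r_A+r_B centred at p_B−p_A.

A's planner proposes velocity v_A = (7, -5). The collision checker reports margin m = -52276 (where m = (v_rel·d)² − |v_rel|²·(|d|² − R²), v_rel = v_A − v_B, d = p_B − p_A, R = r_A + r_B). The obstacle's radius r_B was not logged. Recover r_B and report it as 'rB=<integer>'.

m = -52276
d = (-6, -13);  v_rel = (14, -12),  |v_rel|² = 340
v_rel×d = (14)·(-13) − (-12)·(-6) = -254
since m = R²·340 − (-254)²:  R² = (64516 + -52276) / 340 = 36
R = √36 = 6  ⇒  r_B = 6 − 5 = 1

rB=1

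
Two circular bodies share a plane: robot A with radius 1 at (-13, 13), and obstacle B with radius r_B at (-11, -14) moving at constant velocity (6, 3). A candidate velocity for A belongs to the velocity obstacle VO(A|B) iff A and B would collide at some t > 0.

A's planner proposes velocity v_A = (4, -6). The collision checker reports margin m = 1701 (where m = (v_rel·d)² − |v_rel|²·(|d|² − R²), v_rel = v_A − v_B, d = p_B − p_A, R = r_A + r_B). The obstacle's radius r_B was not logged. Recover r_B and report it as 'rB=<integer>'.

m = 1701
d = (2, -27);  v_rel = (-2, -9),  |v_rel|² = 85
v_rel×d = (-2)·(-27) − (-9)·(2) = 72
since m = R²·85 − 72²:  R² = (5184 + 1701) / 85 = 81
R = √81 = 9  ⇒  r_B = 9 − 1 = 8

rB=8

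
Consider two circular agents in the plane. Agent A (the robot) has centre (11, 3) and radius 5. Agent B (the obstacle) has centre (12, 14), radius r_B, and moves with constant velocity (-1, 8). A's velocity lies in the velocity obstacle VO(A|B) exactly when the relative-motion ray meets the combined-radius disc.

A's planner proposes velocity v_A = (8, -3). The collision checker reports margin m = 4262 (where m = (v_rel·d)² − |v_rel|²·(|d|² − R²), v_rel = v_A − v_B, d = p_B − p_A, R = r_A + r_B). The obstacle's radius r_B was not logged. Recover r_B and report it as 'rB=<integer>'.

m = 4262
d = (1, 11);  v_rel = (9, -11),  |v_rel|² = 202
v_rel×d = (9)·(11) − (-11)·(1) = 110
since m = R²·202 − 110²:  R² = (12100 + 4262) / 202 = 81
R = √81 = 9  ⇒  r_B = 9 − 5 = 4

rB=4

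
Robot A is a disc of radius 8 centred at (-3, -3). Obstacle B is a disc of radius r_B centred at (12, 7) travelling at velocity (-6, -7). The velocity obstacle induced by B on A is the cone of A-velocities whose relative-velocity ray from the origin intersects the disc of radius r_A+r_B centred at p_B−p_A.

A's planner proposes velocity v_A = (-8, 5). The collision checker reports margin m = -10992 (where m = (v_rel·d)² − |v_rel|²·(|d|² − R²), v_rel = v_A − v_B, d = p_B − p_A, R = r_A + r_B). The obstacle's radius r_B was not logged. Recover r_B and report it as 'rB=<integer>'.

m = -10992
d = (15, 10);  v_rel = (-2, 12),  |v_rel|² = 148
v_rel×d = (-2)·(10) − (12)·(15) = -200
since m = R²·148 − (-200)²:  R² = (40000 + -10992) / 148 = 196
R = √196 = 14  ⇒  r_B = 14 − 8 = 6

rB=6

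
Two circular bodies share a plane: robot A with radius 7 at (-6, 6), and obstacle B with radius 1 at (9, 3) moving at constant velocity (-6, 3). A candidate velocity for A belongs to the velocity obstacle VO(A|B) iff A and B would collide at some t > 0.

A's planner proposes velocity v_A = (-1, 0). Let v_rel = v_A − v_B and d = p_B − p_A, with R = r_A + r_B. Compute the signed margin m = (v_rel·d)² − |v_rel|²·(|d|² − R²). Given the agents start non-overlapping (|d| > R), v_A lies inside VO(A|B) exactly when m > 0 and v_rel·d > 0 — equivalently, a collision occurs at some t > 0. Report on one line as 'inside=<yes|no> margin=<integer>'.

d = (15, -3),  |d|² = 234;  R = 7+1 = 8,  c = 234−8² = 170
v_rel = (5, -3),  |v_rel|² = 34;  v_rel·d = (5)·(15) + (-3)·(-3) = 84
34·t² − 168·t + 170 = 0  ⇒  m = 84² − 34·170 = 1276
m = 1276 > 0,  v_rel·d = 84 > 0  ⇒  inside

inside=yes margin=1276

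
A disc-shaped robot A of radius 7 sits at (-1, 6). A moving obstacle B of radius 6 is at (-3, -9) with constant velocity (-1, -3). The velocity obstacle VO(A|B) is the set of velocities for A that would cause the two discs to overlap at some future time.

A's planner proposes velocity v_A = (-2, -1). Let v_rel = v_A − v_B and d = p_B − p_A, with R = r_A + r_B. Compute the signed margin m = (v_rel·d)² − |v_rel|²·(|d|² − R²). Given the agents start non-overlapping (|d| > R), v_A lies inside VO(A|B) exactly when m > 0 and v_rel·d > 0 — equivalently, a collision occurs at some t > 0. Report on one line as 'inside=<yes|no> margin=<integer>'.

d = (-2, -15),  |d|² = 229;  R = 7+6 = 13,  c = 229−13² = 60
v_rel = (-1, 2),  |v_rel|² = 5;  v_rel·d = (-1)·(-2) + (2)·(-15) = -28
5·t² + 56·t + 60 = 0  ⇒  m = (-28)² − 5·60 = 484
m = 484 > 0,  v_rel·d = -28 < 0  ⇒  outside

inside=no margin=484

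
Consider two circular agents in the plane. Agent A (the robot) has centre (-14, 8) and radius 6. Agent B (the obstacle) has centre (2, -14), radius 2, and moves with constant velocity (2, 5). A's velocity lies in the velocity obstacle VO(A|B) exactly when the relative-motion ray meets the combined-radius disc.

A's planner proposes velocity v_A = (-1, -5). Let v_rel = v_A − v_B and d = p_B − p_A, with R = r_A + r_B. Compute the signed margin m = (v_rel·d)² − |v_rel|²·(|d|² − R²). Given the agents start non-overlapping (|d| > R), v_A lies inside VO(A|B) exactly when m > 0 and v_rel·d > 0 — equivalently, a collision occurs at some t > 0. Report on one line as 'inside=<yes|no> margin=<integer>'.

d = (16, -22),  |d|² = 740;  R = 6+2 = 8,  c = 740−8² = 676
v_rel = (-3, -10),  |v_rel|² = 109;  v_rel·d = (-3)·(16) + (-10)·(-22) = 172
109·t² − 344·t + 676 = 0  ⇒  m = 172² − 109·676 = -44100
m = -44100 < 0,  v_rel·d = 172 > 0  ⇒  outside

inside=no margin=-44100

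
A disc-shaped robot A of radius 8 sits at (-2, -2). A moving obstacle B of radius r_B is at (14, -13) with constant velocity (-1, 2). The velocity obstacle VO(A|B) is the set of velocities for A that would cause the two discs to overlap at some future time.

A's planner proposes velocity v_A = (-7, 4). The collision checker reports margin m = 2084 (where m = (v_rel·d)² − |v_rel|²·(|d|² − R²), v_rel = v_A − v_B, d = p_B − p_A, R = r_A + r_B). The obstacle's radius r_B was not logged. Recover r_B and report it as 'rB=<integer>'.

m = 2084
d = (16, -11);  v_rel = (-6, 2),  |v_rel|² = 40
v_rel×d = (-6)·(-11) − (2)·(16) = 34
since m = R²·40 − 34²:  R² = (1156 + 2084) / 40 = 81
R = √81 = 9  ⇒  r_B = 9 − 8 = 1

rB=1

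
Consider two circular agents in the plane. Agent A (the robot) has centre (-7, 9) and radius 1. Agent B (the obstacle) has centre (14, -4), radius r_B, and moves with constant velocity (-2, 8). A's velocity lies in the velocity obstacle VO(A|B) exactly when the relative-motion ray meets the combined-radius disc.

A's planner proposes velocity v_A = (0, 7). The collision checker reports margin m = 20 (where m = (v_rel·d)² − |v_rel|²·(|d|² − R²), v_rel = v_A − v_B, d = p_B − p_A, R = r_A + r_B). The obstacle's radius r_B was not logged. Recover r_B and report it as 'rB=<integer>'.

m = 20
d = (21, -13);  v_rel = (2, -1),  |v_rel|² = 5
v_rel×d = (2)·(-13) − (-1)·(21) = -5
since m = R²·5 − (-5)²:  R² = (25 + 20) / 5 = 9
R = √9 = 3  ⇒  r_B = 3 − 1 = 2

rB=2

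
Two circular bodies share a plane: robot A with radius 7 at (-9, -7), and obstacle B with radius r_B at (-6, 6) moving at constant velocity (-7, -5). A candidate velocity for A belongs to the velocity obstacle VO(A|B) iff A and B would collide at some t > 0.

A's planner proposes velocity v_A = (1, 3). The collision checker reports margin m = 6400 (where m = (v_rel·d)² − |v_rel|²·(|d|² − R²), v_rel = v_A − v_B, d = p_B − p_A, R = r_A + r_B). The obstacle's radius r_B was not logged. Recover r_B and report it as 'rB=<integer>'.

m = 6400
d = (3, 13);  v_rel = (8, 8),  |v_rel|² = 128
v_rel×d = (8)·(13) − (8)·(3) = 80
since m = R²·128 − 80²:  R² = (6400 + 6400) / 128 = 100
R = √100 = 10  ⇒  r_B = 10 − 7 = 3

rB=3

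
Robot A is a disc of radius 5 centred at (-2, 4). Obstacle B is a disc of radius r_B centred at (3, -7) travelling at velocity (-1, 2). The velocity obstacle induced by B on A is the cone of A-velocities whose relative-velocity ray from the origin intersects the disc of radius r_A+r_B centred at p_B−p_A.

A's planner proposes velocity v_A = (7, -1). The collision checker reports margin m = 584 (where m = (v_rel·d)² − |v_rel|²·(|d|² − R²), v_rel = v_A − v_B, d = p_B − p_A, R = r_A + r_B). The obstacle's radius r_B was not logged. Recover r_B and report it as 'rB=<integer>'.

m = 584
d = (5, -11);  v_rel = (8, -3),  |v_rel|² = 73
v_rel×d = (8)·(-11) − (-3)·(5) = -73
since m = R²·73 − (-73)²:  R² = (5329 + 584) / 73 = 81
R = √81 = 9  ⇒  r_B = 9 − 5 = 4

rB=4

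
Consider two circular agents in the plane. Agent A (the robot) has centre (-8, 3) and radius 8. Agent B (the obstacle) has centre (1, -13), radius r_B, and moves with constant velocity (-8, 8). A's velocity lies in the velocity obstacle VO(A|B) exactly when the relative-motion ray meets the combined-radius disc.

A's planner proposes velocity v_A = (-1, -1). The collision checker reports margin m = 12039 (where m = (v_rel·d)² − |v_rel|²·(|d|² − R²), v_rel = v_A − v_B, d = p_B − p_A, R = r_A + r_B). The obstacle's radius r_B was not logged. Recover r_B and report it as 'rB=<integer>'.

m = 12039
d = (9, -16);  v_rel = (7, -9),  |v_rel|² = 130
v_rel×d = (7)·(-16) − (-9)·(9) = -31
since m = R²·130 − (-31)²:  R² = (961 + 12039) / 130 = 100
R = √100 = 10  ⇒  r_B = 10 − 8 = 2

rB=2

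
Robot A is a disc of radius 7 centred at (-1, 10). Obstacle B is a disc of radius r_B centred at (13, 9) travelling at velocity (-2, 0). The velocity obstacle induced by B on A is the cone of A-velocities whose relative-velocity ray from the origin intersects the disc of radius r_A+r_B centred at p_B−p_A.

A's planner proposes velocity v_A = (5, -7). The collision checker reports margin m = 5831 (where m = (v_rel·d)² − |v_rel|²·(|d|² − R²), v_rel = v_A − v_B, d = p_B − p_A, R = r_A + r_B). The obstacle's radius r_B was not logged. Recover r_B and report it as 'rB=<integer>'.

m = 5831
d = (14, -1);  v_rel = (7, -7),  |v_rel|² = 98
v_rel×d = (7)·(-1) − (-7)·(14) = 91
since m = R²·98 − 91²:  R² = (8281 + 5831) / 98 = 144
R = √144 = 12  ⇒  r_B = 12 − 7 = 5

rB=5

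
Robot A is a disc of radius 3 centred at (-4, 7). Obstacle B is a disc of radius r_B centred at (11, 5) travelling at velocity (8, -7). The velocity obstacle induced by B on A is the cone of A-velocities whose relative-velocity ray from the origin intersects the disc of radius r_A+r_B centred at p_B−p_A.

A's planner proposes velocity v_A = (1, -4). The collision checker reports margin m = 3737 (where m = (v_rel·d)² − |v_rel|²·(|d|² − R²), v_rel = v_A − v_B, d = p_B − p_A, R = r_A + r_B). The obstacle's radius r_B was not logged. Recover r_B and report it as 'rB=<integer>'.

m = 3737
d = (15, -2);  v_rel = (-7, 3),  |v_rel|² = 58
v_rel×d = (-7)·(-2) − (3)·(15) = -31
since m = R²·58 − (-31)²:  R² = (961 + 3737) / 58 = 81
R = √81 = 9  ⇒  r_B = 9 − 3 = 6

rB=6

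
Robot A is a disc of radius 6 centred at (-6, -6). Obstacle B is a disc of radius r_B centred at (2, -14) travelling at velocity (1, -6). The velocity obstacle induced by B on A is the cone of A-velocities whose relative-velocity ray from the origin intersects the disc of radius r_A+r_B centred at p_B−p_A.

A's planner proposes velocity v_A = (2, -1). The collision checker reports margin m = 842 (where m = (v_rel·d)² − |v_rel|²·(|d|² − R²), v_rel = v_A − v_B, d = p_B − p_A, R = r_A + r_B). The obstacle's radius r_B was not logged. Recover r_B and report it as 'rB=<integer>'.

m = 842
d = (8, -8);  v_rel = (1, 5),  |v_rel|² = 26
v_rel×d = (1)·(-8) − (5)·(8) = -48
since m = R²·26 − (-48)²:  R² = (2304 + 842) / 26 = 121
R = √121 = 11  ⇒  r_B = 11 − 6 = 5

rB=5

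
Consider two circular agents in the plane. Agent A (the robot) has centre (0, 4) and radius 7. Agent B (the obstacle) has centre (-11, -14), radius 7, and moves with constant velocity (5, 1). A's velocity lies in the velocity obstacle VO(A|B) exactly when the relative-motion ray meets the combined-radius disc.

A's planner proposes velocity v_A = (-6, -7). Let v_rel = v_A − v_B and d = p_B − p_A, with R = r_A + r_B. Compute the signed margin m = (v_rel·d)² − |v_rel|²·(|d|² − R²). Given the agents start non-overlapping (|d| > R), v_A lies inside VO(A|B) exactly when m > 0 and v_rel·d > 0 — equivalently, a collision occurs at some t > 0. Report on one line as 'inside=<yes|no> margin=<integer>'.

d = (-11, -18),  |d|² = 445;  R = 7+7 = 14,  c = 445−14² = 249
v_rel = (-11, -8),  |v_rel|² = 185;  v_rel·d = (-11)·(-11) + (-8)·(-18) = 265
185·t² − 530·t + 249 = 0  ⇒  m = 265² − 185·249 = 24160
m = 24160 > 0,  v_rel·d = 265 > 0  ⇒  inside

inside=yes margin=24160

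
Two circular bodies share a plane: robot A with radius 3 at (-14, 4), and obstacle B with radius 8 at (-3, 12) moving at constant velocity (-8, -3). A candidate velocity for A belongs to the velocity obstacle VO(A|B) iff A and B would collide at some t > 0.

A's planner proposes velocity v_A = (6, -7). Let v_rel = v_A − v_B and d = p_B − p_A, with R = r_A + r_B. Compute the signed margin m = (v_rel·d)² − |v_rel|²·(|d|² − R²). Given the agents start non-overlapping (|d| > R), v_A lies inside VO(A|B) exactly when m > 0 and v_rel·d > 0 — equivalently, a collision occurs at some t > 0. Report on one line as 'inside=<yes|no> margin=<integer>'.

d = (11, 8),  |d|² = 185;  R = 3+8 = 11,  c = 185−11² = 64
v_rel = (14, -4),  |v_rel|² = 212;  v_rel·d = (14)·(11) + (-4)·(8) = 122
212·t² − 244·t + 64 = 0  ⇒  m = 122² − 212·64 = 1316
m = 1316 > 0,  v_rel·d = 122 > 0  ⇒  inside

inside=yes margin=1316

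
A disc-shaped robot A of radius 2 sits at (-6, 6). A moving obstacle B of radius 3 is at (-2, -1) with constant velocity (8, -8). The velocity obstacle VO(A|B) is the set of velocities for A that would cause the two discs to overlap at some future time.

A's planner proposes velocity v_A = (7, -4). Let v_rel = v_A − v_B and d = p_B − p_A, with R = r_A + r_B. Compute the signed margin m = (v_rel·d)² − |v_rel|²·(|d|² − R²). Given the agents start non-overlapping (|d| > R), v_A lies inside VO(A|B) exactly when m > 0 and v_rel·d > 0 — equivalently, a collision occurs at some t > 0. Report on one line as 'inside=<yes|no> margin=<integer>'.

d = (4, -7),  |d|² = 65;  R = 2+3 = 5,  c = 65−5² = 40
v_rel = (-1, 4),  |v_rel|² = 17;  v_rel·d = (-1)·(4) + (4)·(-7) = -32
17·t² + 64·t + 40 = 0  ⇒  m = (-32)² − 17·40 = 344
m = 344 > 0,  v_rel·d = -32 < 0  ⇒  outside

inside=no margin=344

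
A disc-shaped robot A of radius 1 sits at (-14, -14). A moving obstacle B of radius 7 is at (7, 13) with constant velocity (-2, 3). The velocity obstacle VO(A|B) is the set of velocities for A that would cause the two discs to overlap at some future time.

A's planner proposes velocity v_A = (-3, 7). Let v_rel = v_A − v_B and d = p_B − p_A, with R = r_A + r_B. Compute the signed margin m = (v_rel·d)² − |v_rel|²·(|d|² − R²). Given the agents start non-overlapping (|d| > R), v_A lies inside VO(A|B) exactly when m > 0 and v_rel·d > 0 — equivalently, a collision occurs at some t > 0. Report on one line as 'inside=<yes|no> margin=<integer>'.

d = (21, 27),  |d|² = 1170;  R = 1+7 = 8,  c = 1170−8² = 1106
v_rel = (-1, 4),  |v_rel|² = 17;  v_rel·d = (-1)·(21) + (4)·(27) = 87
17·t² − 174·t + 1106 = 0  ⇒  m = 87² − 17·1106 = -11233
m = -11233 < 0,  v_rel·d = 87 > 0  ⇒  outside

inside=no margin=-11233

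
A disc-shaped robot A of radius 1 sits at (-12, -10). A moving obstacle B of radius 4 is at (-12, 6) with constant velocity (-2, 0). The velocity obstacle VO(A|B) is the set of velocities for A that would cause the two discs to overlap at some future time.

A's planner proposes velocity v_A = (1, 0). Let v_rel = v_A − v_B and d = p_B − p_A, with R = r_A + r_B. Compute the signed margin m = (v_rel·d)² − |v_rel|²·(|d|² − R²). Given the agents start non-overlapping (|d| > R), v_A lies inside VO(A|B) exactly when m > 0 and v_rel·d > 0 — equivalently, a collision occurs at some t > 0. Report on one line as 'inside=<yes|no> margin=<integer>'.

d = (0, 16),  |d|² = 256;  R = 1+4 = 5,  c = 256−5² = 231
v_rel = (3, 0),  |v_rel|² = 9;  v_rel·d = (3)·(0) + (0)·(16) = 0
9·t² − 0·t + 231 = 0  ⇒  m = 0² − 9·231 = -2079
m = -2079 < 0,  v_rel·d = 0 = 0  ⇒  outside

inside=no margin=-2079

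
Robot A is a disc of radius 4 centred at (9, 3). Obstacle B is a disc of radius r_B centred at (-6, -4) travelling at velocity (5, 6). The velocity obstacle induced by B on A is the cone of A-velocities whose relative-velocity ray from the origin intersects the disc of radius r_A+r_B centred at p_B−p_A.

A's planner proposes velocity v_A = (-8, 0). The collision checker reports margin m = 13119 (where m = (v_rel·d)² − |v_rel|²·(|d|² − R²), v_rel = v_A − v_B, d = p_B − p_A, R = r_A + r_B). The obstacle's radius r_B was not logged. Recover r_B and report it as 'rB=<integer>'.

m = 13119
d = (-15, -7);  v_rel = (-13, -6),  |v_rel|² = 205
v_rel×d = (-13)·(-7) − (-6)·(-15) = 1
since m = R²·205 − 1²:  R² = (1 + 13119) / 205 = 64
R = √64 = 8  ⇒  r_B = 8 − 4 = 4

rB=4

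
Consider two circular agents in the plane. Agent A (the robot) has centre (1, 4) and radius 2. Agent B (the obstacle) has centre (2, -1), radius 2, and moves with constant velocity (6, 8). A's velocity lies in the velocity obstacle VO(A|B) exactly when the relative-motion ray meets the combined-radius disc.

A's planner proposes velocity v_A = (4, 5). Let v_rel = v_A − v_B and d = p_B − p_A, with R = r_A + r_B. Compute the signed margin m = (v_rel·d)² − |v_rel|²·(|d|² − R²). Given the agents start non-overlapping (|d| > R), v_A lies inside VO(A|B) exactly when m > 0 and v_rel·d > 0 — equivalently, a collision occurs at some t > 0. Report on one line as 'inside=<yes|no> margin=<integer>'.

d = (1, -5),  |d|² = 26;  R = 2+2 = 4,  c = 26−4² = 10
v_rel = (-2, -3),  |v_rel|² = 13;  v_rel·d = (-2)·(1) + (-3)·(-5) = 13
13·t² − 26·t + 10 = 0  ⇒  m = 13² − 13·10 = 39
m = 39 > 0,  v_rel·d = 13 > 0  ⇒  inside

inside=yes margin=39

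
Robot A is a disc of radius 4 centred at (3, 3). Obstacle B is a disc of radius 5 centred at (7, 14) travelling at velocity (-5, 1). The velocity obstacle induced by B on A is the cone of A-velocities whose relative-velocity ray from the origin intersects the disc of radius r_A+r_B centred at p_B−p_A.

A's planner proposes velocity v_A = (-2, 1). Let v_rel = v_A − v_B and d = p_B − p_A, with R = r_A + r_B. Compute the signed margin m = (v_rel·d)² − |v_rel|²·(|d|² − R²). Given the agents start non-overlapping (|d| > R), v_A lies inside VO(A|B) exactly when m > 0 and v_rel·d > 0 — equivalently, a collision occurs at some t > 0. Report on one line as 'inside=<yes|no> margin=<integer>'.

d = (4, 11),  |d|² = 137;  R = 4+5 = 9,  c = 137−9² = 56
v_rel = (3, 0),  |v_rel|² = 9;  v_rel·d = (3)·(4) + (0)·(11) = 12
9·t² − 24·t + 56 = 0  ⇒  m = 12² − 9·56 = -360
m = -360 < 0,  v_rel·d = 12 > 0  ⇒  outside

inside=no margin=-360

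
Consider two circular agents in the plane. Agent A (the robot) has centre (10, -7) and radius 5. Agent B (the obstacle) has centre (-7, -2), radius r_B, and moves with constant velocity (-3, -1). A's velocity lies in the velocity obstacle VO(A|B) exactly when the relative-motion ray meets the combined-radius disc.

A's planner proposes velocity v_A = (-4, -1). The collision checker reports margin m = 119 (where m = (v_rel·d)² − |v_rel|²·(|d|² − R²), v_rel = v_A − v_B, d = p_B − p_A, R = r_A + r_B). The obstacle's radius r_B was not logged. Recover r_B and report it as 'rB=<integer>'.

m = 119
d = (-17, 5);  v_rel = (-1, 0),  |v_rel|² = 1
v_rel×d = (-1)·(5) − (0)·(-17) = -5
since m = R²·1 − (-5)²:  R² = (25 + 119) / 1 = 144
R = √144 = 12  ⇒  r_B = 12 − 5 = 7

rB=7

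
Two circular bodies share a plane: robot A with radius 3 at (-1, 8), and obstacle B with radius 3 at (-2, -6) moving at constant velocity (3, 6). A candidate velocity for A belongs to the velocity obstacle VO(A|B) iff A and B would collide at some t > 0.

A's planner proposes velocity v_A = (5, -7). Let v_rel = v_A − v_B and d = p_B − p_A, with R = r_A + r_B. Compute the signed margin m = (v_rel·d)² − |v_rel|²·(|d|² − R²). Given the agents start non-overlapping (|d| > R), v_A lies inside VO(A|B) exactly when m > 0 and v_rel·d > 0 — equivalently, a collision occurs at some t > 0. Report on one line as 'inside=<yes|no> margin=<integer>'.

d = (-1, -14),  |d|² = 197;  R = 3+3 = 6,  c = 197−6² = 161
v_rel = (2, -13),  |v_rel|² = 173;  v_rel·d = (2)·(-1) + (-13)·(-14) = 180
173·t² − 360·t + 161 = 0  ⇒  m = 180² − 173·161 = 4547
m = 4547 > 0,  v_rel·d = 180 > 0  ⇒  inside

inside=yes margin=4547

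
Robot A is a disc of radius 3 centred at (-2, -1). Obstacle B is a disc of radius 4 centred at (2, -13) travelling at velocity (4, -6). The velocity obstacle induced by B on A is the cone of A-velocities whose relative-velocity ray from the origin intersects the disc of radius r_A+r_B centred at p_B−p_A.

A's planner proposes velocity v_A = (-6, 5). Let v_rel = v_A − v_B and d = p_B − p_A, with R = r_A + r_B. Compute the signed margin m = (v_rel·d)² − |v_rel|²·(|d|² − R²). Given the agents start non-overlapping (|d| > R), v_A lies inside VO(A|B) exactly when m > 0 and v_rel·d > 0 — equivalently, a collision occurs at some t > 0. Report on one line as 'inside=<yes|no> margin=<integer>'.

d = (4, -12),  |d|² = 160;  R = 3+4 = 7,  c = 160−7² = 111
v_rel = (-10, 11),  |v_rel|² = 221;  v_rel·d = (-10)·(4) + (11)·(-12) = -172
221·t² + 344·t + 111 = 0  ⇒  m = (-172)² − 221·111 = 5053
m = 5053 > 0,  v_rel·d = -172 < 0  ⇒  outside

inside=no margin=5053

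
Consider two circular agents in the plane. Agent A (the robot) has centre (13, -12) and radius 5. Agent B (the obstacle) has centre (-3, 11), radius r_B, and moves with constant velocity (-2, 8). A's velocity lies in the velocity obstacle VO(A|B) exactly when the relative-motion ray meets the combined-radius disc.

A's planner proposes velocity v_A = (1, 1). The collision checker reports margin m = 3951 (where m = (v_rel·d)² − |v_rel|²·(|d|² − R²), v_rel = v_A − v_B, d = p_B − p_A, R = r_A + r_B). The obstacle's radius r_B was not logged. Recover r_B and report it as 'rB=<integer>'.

m = 3951
d = (-16, 23);  v_rel = (3, -7),  |v_rel|² = 58
v_rel×d = (3)·(23) − (-7)·(-16) = -43
since m = R²·58 − (-43)²:  R² = (1849 + 3951) / 58 = 100
R = √100 = 10  ⇒  r_B = 10 − 5 = 5

rB=5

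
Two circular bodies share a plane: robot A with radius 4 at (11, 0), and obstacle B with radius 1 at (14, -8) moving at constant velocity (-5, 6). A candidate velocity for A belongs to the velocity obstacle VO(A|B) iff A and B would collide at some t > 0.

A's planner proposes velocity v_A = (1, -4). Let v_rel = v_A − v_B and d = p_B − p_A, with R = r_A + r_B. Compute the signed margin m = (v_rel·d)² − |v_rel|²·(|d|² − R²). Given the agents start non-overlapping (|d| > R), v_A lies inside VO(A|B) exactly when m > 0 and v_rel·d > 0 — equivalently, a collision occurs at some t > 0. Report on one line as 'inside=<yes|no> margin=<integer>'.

d = (3, -8),  |d|² = 73;  R = 4+1 = 5,  c = 73−5² = 48
v_rel = (6, -10),  |v_rel|² = 136;  v_rel·d = (6)·(3) + (-10)·(-8) = 98
136·t² − 196·t + 48 = 0  ⇒  m = 98² − 136·48 = 3076
m = 3076 > 0,  v_rel·d = 98 > 0  ⇒  inside

inside=yes margin=3076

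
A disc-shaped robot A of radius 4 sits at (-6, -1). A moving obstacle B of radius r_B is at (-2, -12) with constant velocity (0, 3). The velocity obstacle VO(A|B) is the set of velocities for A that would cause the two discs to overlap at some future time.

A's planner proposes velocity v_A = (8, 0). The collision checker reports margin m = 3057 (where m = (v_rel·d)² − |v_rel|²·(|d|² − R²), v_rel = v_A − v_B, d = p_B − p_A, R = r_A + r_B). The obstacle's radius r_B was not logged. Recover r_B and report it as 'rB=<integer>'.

m = 3057
d = (4, -11);  v_rel = (8, -3),  |v_rel|² = 73
v_rel×d = (8)·(-11) − (-3)·(4) = -76
since m = R²·73 − (-76)²:  R² = (5776 + 3057) / 73 = 121
R = √121 = 11  ⇒  r_B = 11 − 4 = 7

rB=7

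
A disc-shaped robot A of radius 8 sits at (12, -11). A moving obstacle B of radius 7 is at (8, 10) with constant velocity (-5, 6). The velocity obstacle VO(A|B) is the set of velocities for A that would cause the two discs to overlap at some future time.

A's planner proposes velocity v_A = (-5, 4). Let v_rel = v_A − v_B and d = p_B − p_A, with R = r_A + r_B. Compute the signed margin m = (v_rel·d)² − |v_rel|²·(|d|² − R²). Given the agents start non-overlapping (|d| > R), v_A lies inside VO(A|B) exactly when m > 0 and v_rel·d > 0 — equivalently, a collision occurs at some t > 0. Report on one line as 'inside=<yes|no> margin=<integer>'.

d = (-4, 21),  |d|² = 457;  R = 8+7 = 15,  c = 457−15² = 232
v_rel = (0, -2),  |v_rel|² = 4;  v_rel·d = (0)·(-4) + (-2)·(21) = -42
4·t² + 84·t + 232 = 0  ⇒  m = (-42)² − 4·232 = 836
m = 836 > 0,  v_rel·d = -42 < 0  ⇒  outside

inside=no margin=836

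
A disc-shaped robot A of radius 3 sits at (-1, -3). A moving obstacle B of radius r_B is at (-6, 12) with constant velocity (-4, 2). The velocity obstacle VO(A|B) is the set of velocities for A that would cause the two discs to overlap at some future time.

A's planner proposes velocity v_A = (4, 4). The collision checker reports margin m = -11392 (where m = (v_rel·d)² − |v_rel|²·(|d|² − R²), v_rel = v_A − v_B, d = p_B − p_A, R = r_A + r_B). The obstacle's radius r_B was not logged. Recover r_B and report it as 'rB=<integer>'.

m = -11392
d = (-5, 15);  v_rel = (8, 2),  |v_rel|² = 68
v_rel×d = (8)·(15) − (2)·(-5) = 130
since m = R²·68 − 130²:  R² = (16900 + -11392) / 68 = 81
R = √81 = 9  ⇒  r_B = 9 − 3 = 6

rB=6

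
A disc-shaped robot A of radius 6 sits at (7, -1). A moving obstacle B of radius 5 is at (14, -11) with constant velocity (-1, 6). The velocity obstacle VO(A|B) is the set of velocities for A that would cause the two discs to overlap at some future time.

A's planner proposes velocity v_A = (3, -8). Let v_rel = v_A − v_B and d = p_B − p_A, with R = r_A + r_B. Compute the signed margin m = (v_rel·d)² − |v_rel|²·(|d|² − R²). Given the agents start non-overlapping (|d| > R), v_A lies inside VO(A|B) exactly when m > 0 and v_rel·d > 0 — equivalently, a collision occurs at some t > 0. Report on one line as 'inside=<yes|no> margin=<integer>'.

d = (7, -10),  |d|² = 149;  R = 6+5 = 11,  c = 149−11² = 28
v_rel = (4, -14),  |v_rel|² = 212;  v_rel·d = (4)·(7) + (-14)·(-10) = 168
212·t² − 336·t + 28 = 0  ⇒  m = 168² − 212·28 = 22288
m = 22288 > 0,  v_rel·d = 168 > 0  ⇒  inside

inside=yes margin=22288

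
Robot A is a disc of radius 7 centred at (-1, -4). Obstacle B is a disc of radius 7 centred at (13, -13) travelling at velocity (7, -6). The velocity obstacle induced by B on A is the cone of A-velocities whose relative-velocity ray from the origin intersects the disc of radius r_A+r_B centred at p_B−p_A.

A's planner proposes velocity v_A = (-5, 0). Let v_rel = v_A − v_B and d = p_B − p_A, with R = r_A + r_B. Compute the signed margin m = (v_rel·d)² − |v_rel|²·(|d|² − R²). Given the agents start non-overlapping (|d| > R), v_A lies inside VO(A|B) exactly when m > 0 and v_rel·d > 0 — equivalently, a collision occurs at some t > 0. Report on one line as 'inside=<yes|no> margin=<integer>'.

d = (14, -9),  |d|² = 277;  R = 7+7 = 14,  c = 277−14² = 81
v_rel = (-12, 6),  |v_rel|² = 180;  v_rel·d = (-12)·(14) + (6)·(-9) = -222
180·t² + 444·t + 81 = 0  ⇒  m = (-222)² − 180·81 = 34704
m = 34704 > 0,  v_rel·d = -222 < 0  ⇒  outside

inside=no margin=34704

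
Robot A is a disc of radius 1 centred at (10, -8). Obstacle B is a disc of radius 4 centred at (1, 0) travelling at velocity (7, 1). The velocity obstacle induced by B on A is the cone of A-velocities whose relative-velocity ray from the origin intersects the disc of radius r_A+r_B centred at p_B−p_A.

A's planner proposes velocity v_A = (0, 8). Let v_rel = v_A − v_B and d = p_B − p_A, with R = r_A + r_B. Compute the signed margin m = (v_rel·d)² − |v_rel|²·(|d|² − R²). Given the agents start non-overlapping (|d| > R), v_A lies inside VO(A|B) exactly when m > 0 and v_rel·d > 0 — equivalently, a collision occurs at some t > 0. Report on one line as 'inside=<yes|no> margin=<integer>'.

d = (-9, 8),  |d|² = 145;  R = 1+4 = 5,  c = 145−5² = 120
v_rel = (-7, 7),  |v_rel|² = 98;  v_rel·d = (-7)·(-9) + (7)·(8) = 119
98·t² − 238·t + 120 = 0  ⇒  m = 119² − 98·120 = 2401
m = 2401 > 0,  v_rel·d = 119 > 0  ⇒  inside

inside=yes margin=2401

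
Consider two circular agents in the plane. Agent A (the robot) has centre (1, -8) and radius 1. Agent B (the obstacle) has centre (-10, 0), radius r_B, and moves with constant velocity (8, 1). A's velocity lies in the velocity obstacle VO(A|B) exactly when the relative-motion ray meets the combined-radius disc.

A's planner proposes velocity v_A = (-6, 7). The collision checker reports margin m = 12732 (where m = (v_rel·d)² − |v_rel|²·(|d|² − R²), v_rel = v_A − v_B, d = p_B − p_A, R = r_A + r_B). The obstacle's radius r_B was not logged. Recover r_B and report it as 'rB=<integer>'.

m = 12732
d = (-11, 8);  v_rel = (-14, 6),  |v_rel|² = 232
v_rel×d = (-14)·(8) − (6)·(-11) = -46
since m = R²·232 − (-46)²:  R² = (2116 + 12732) / 232 = 64
R = √64 = 8  ⇒  r_B = 8 − 1 = 7

rB=7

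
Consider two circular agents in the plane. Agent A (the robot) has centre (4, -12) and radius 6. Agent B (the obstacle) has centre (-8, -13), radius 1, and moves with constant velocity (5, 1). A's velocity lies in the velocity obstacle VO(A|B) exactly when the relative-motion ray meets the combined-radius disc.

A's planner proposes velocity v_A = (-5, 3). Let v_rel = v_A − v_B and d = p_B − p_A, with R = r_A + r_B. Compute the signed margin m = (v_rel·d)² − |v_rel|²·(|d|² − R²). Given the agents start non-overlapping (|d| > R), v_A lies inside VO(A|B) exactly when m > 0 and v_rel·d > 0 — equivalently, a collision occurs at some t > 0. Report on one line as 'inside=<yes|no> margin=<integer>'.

d = (-12, -1),  |d|² = 145;  R = 6+1 = 7,  c = 145−7² = 96
v_rel = (-10, 2),  |v_rel|² = 104;  v_rel·d = (-10)·(-12) + (2)·(-1) = 118
104·t² − 236·t + 96 = 0  ⇒  m = 118² − 104·96 = 3940
m = 3940 > 0,  v_rel·d = 118 > 0  ⇒  inside

inside=yes margin=3940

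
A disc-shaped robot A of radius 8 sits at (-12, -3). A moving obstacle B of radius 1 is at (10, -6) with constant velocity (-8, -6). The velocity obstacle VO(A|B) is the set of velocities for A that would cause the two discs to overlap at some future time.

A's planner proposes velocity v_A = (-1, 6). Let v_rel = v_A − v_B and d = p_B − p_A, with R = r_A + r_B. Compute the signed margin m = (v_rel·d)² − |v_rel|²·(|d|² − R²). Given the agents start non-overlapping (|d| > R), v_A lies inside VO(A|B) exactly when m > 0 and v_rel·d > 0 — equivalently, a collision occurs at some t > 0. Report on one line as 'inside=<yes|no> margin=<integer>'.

d = (22, -3),  |d|² = 493;  R = 8+1 = 9,  c = 493−9² = 412
v_rel = (7, 12),  |v_rel|² = 193;  v_rel·d = (7)·(22) + (12)·(-3) = 118
193·t² − 236·t + 412 = 0  ⇒  m = 118² − 193·412 = -65592
m = -65592 < 0,  v_rel·d = 118 > 0  ⇒  outside

inside=no margin=-65592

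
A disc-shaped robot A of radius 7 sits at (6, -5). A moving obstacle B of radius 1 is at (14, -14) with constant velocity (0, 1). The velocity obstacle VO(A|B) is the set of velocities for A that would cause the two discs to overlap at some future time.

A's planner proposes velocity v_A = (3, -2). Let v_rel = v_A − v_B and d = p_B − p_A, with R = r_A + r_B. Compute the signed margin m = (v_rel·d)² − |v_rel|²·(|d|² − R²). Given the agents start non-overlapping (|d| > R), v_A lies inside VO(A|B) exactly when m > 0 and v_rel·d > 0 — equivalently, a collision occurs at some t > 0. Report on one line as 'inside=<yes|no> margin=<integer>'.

d = (8, -9),  |d|² = 145;  R = 7+1 = 8,  c = 145−8² = 81
v_rel = (3, -3),  |v_rel|² = 18;  v_rel·d = (3)·(8) + (-3)·(-9) = 51
18·t² − 102·t + 81 = 0  ⇒  m = 51² − 18·81 = 1143
m = 1143 > 0,  v_rel·d = 51 > 0  ⇒  inside

inside=yes margin=1143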